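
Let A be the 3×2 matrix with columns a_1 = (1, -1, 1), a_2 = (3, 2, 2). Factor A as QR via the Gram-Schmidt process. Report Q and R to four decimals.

Q = [[0.5774, 0.5345], [-0.5774, 0.8018], [0.5774, 0.2673]], R = [[1.7321, 1.7321], [0.0000, 3.7417]]

e_1 = a_1/‖a_1‖ = (1, -1, 1)/1.7321 = (0.5774, -0.5774, 0.5774).
r_{12} = e_1·a_2 = 1.7321.
u_2 = a_2 − 1.7321·e_1 = (2.0000, 3.0000, 1.0000).
‖u_2‖ = 3.7417, so e_2 = (0.5345, 0.8018, 0.2673).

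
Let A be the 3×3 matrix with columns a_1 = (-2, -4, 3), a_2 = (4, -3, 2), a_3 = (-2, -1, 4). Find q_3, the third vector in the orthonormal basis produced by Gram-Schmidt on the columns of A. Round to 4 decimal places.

q_1 = a_1/‖a_1‖ = (-2, -4, 3)/5.3852 = (-0.3714, -0.7428, 0.5571).
r_{12} = q_1·a_2 = 1.8570.
u_2 = a_2 − 1.8570·q_1 = (4.6897, -1.6207, 0.9655).
‖u_2‖ = 5.0549, so q_2 = (0.9277, -0.3206, 0.1910).
r_{13} = q_1·a_3 = 3.7139; r_{23} = q_2·a_3 = -0.7709.
u_3 = a_3 − 3.7139·q_1 + 0.7709·q_2 = (0.0945, 1.5115, 2.0783).
‖u_3‖ = 2.5715, so q_3 = (0.0367, 0.5878, 0.8082).

q_3 = (0.0367, 0.5878, 0.8082)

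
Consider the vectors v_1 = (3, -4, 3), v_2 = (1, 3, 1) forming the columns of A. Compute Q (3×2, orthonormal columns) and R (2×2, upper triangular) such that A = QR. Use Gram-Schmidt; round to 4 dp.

v_1 = (3, -4, 3); ‖v_1‖ = 5.8310, so e_1 = (0.5145, -0.6860, 0.5145).
e_1·v_2 = 0.5145·1 + (-0.6860)·3 + 0.5145·1 = -1.0290.
u_2 = v_2 + 1.0290·e_1 = (1.5294, 2.2941, 1.5294).
‖u_2‖ = 3.1530, so e_2 = (0.4851, 0.7276, 0.4851).

Q = [[0.5145, 0.4851], [-0.6860, 0.7276], [0.5145, 0.4851]], R = [[5.8310, -1.0290], [0.0000, 3.1530]]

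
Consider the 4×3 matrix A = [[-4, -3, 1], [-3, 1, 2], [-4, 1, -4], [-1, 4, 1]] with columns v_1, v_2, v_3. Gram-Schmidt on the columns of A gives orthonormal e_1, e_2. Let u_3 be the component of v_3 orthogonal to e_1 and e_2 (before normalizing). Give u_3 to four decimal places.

u_3 = (1.3557, 2.4016, -3.4784, 1.2860)

e_1 = v_1/‖v_1‖ = (-4, -3, -4, -1)/6.4807 = (-0.6172, -0.4629, -0.6172, -0.1543).
r_{12} = e_1·v_2 = 0.1543.
u_2 = v_2 − 0.1543·e_1 = (-2.9048, 1.0714, 1.0952, 4.0238).
‖u_2‖ = 5.1939, so e_2 = (-0.5593, 0.2063, 0.2109, 0.7747).
r_{13} = e_1·v_3 = 0.7715; r_{23} = e_2·v_3 = -0.2155.
u_3 = v_3 − 0.7715·e_1 + 0.2155·e_2 = (1.3557, 2.4016, -3.4784, 1.2860).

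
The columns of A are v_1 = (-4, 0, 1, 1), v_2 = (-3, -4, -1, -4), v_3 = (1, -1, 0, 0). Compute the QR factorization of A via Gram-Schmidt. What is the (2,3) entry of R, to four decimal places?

r_{23} = 0.4078

v_1 = (-4, 0, 1, 1); ‖v_1‖ = 4.2426, so q_1 = (-0.9428, 0.0000, 0.2357, 0.2357).
q_1·v_2 = (-0.9428)·(-3) + 0.0000·(-4) + 0.2357·(-1) + 0.2357·(-4) = 1.6499.
u_2 = v_2 − 1.6499·q_1 = (-1.4444, -4.0000, -1.3889, -4.3889).
‖u_2‖ = 6.2672, so q_2 = (-0.2305, -0.6382, -0.2216, -0.7003).
r_{23} = q_2·v_3 = 0.4078.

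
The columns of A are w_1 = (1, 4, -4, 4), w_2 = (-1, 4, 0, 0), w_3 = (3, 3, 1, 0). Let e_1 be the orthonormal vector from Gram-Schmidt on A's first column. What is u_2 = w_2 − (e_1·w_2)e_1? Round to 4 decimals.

u_2 = (-1.3061, 2.7755, 1.2245, -1.2245)

e_1 = w_1/‖w_1‖ = (1, 4, -4, 4)/7.0000 = (0.1429, 0.5714, -0.5714, 0.5714).
r_{12} = e_1·w_2 = 2.1429.
u_2 = w_2 − 2.1429·e_1 = (-1.3061, 2.7755, 1.2245, -1.2245).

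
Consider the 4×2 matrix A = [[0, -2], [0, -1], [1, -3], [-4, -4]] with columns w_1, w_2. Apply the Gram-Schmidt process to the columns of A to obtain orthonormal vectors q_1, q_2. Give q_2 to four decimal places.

w_1 = (0, 0, 1, -4); ‖w_1‖ = 4.1231, so q_1 = (0.0000, 0.0000, 0.2425, -0.9701).
q_1·w_2 = 0.0000·(-2) + 0.0000·(-1) + 0.2425·(-3) + (-0.9701)·(-4) = 3.1530.
u_2 = w_2 − 3.1530·q_1 = (-2.0000, -1.0000, -3.7647, -0.9412).
‖u_2‖ = 4.4787, so q_2 = (-0.4466, -0.2233, -0.8406, -0.2101).

q_2 = (-0.4466, -0.2233, -0.8406, -0.2101)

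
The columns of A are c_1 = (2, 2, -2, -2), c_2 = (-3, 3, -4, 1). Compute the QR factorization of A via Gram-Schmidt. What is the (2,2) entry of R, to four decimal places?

r_{22} = 5.7228

c_1 = (2, 2, -2, -2); ‖c_1‖ = 4.0000, so q_1 = (0.5000, 0.5000, -0.5000, -0.5000).
q_1·c_2 = 0.5000·(-3) + 0.5000·3 + (-0.5000)·(-4) + (-0.5000)·1 = 1.5000.
u_2 = c_2 − 1.5000·q_1 = (-3.7500, 2.2500, -3.2500, 1.7500).
r_{22} = ‖u_2‖ = 5.7228.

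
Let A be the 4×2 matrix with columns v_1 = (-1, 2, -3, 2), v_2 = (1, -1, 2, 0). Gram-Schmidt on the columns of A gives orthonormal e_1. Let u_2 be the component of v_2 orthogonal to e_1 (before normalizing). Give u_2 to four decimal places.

v_1 = (-1, 2, -3, 2); ‖v_1‖ = 4.2426, so e_1 = (-0.2357, 0.4714, -0.7071, 0.4714).
e_1·v_2 = (-0.2357)·1 + 0.4714·(-1) + (-0.7071)·2 + 0.4714·0 = -2.1213.
u_2 = v_2 + 2.1213·e_1 = (0.5000, 0.0000, 0.5000, 1.0000).

u_2 = (0.5000, 0.0000, 0.5000, 1.0000)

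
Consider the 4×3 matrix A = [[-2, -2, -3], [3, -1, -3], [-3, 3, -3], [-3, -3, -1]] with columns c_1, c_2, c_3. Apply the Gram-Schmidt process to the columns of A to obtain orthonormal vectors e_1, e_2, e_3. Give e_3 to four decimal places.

c_1 = (-2, 3, -3, -3); ‖c_1‖ = 5.5678, so e_1 = (-0.3592, 0.5388, -0.5388, -0.5388).
e_1·c_2 = (-0.3592)·(-2) + 0.5388·(-1) + (-0.5388)·3 + (-0.5388)·(-3) = 0.1796.
u_2 = c_2 − 0.1796·e_1 = (-1.9355, -1.0968, 3.0968, -2.9032).
‖u_2‖ = 4.7925, so e_2 = (-0.4039, -0.2289, 0.6462, -0.6058).
e_1·c_3 = (-0.3592)·(-3) + 0.5388·(-3) + (-0.5388)·(-3) + (-0.5388)·(-1) = 1.6164; e_2·c_3 = (-0.4039)·(-3) + (-0.2289)·(-3) + 0.6462·(-3) + (-0.6058)·(-1) = 0.5654.
u_3 = c_3 − 1.6164·e_1 − 0.5654·e_2 = (-2.1910, -3.7416, -2.4944, 0.2135).
‖u_3‖ = 5.0067, so e_3 = (-0.4376, -0.7473, -0.4982, 0.0426).

e_3 = (-0.4376, -0.7473, -0.4982, 0.0426)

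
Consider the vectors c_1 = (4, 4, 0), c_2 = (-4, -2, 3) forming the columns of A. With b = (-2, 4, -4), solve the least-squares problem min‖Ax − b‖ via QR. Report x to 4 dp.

x = (-0.1591, -0.5455)

q_1 = c_1/‖c_1‖ = (4, 4, 0)/5.6569 = (0.7071, 0.7071, 0.0000).
r_{12} = q_1·c_2 = -4.2426.
u_2 = c_2 + 4.2426·q_1 = (-1.0000, 1.0000, 3.0000).
‖u_2‖ = 3.3166, so q_2 = (-0.3015, 0.3015, 0.9045).
Qᵀb = (1.4142, -1.8091).
Back-substitute: x_2 = -1.8091/3.3166 = -0.5455.
x_1 = (1.4142 + 4.2426·(-0.5455))/5.6569 = -0.1591.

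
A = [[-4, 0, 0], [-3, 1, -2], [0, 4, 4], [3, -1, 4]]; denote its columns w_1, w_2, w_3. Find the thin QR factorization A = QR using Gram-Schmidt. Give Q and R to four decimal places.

q_1 = w_1/‖w_1‖ = (-4, -3, 0, 3)/5.8310 = (-0.6860, -0.5145, 0.0000, 0.5145).
r_{12} = q_1·w_2 = -1.0290.
u_2 = w_2 + 1.0290·q_1 = (-0.7059, 0.4706, 4.0000, -0.4706).
‖u_2‖ = 4.1160, so q_2 = (-0.1715, 0.1143, 0.9718, -0.1143).
r_{13} = q_1·w_3 = 3.0870; r_{23} = q_2·w_3 = 3.2013.
u_3 = w_3 − 3.0870·q_1 − 3.2013·q_2 = (2.6667, -0.7778, 0.8889, 2.7778).
‖u_3‖ = 4.0277, so q_3 = (0.6621, -0.1931, 0.2207, 0.6897).

Q = [[-0.6860, -0.1715, 0.6621], [-0.5145, 0.1143, -0.1931], [0.0000, 0.9718, 0.2207], [0.5145, -0.1143, 0.6897]], R = [[5.8310, -1.0290, 3.0870], [0.0000, 4.1160, 3.2013], [0.0000, 0.0000, 4.0277]]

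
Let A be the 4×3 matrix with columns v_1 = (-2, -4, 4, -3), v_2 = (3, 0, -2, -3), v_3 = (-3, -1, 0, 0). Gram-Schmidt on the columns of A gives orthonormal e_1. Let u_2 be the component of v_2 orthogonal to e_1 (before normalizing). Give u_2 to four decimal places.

e_1 = v_1/‖v_1‖ = (-2, -4, 4, -3)/6.7082 = (-0.2981, -0.5963, 0.5963, -0.4472).
r_{12} = e_1·v_2 = -0.7454.
u_2 = v_2 + 0.7454·e_1 = (2.7778, -0.4444, -1.5556, -3.3333).

u_2 = (2.7778, -0.4444, -1.5556, -3.3333)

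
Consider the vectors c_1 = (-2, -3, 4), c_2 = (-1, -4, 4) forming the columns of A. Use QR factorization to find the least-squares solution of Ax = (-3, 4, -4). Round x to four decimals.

x = (2.5263, -3.1754)

c_1 = (-2, -3, 4); ‖c_1‖ = 5.3852, so e_1 = (-0.3714, -0.5571, 0.7428).
e_1·c_2 = (-0.3714)·(-1) + (-0.5571)·(-4) + 0.7428·4 = 5.5709.
u_2 = c_2 − 5.5709·e_1 = (1.0690, -0.8966, -0.1379).
‖u_2‖ = 1.4020, so e_2 = (0.7625, -0.6395, -0.0984).
Qᵀb = (-4.0853, -4.4519).
Back-substitute: x_2 = -4.4519/1.4020 = -3.1754.
x_1 = (-4.0853 − 5.5709·(-3.1754))/5.3852 = 2.5263.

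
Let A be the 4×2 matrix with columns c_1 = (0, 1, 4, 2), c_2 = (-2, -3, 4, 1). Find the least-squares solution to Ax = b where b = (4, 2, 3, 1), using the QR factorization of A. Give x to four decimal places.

q_1 = c_1/‖c_1‖ = (0, 1, 4, 2)/4.5826 = (0.0000, 0.2182, 0.8729, 0.4364).
r_{12} = q_1·c_2 = 3.2733.
u_2 = c_2 − 3.2733·q_1 = (-2.0000, -3.7143, 1.1429, -0.4286).
‖u_2‖ = 4.3916, so q_2 = (-0.4554, -0.8458, 0.2602, -0.0976).
Qᵀb = (3.4915, -2.8301).
Back-substitute: x_2 = -2.8301/4.3916 = -0.6444.
x_1 = (3.4915 − 3.2733·(-0.6444))/4.5826 = 1.2222.

x = (1.2222, -0.6444)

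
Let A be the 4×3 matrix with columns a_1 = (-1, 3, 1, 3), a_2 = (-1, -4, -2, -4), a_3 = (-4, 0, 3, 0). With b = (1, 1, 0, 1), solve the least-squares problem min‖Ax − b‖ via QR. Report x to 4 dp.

e_1 = a_1/‖a_1‖ = (-1, 3, 1, 3)/4.4721 = (-0.2236, 0.6708, 0.2236, 0.6708).
r_{12} = e_1·a_2 = -5.5902.
u_2 = a_2 + 5.5902·e_1 = (-2.2500, -0.2500, -0.7500, -0.2500).
‖u_2‖ = 2.3979, so e_2 = (-0.9383, -0.1043, -0.3128, -0.1043).
r_{13} = e_1·a_3 = 1.5652; r_{23} = e_2·a_3 = 2.8149.
u_3 = a_3 − 1.5652·e_1 − 2.8149·e_2 = (-1.0087, -0.7565, 3.5304, -0.7565).
‖u_3‖ = 3.8244, so e_3 = (-0.2638, -0.1978, 0.9231, -0.1978).
Qᵀb = (1.1180, -1.1468, -0.6594).
Back-substitute: x_3 = -0.6594/3.8244 = -0.1724.
x_2 = (-1.1468 − 2.8149·(-0.1724))/2.3979 = -0.2759.
x_1 = (1.1180 + 5.5902·(-0.2759) − 1.5652·(-0.1724))/4.4721 = -0.0345.

x = (-0.0345, -0.2759, -0.1724)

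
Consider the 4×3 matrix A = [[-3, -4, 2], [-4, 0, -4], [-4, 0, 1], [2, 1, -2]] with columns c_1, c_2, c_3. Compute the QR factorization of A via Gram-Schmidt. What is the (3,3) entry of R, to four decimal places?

q_1 = c_1/‖c_1‖ = (-3, -4, -4, 2)/6.7082 = (-0.4472, -0.5963, -0.5963, 0.2981).
r_{12} = q_1·c_2 = 2.0870.
u_2 = c_2 − 2.0870·q_1 = (-3.0667, 1.2444, 1.2444, 0.3778).
‖u_2‖ = 3.5559, so q_2 = (-0.8624, 0.3500, 0.3500, 0.1062).
r_{13} = q_1·c_3 = 0.2981; r_{23} = q_2·c_3 = -2.9872.
u_3 = c_3 − 0.2981·q_1 + 2.9872·q_2 = (-0.4429, -2.7768, 2.2232, -1.7715).
r_{33} = ‖u_3‖ = 3.9985.

r_{33} = 3.9985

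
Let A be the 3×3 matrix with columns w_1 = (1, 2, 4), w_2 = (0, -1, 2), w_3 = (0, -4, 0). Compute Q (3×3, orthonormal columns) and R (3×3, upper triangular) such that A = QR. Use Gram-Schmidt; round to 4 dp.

w_1 = (1, 2, 4); ‖w_1‖ = 4.5826, so e_1 = (0.2182, 0.4364, 0.8729).
e_1·w_2 = 0.2182·0 + 0.4364·(-1) + 0.8729·2 = 1.3093.
u_2 = w_2 − 1.3093·e_1 = (-0.2857, -1.5714, 0.8571).
‖u_2‖ = 1.8127, so e_2 = (-0.1576, -0.8669, 0.4729).
e_1·w_3 = 0.2182·0 + 0.4364·(-4) + 0.8729·0 = -1.7457; e_2·w_3 = (-0.1576)·0 + (-0.8669)·(-4) + 0.4729·0 = 3.4677.
u_3 = w_3 + 1.7457·e_1 − 3.4677·e_2 = (0.9275, -0.2319, -0.1159).
‖u_3‖ = 0.9631, so e_3 = (0.9631, -0.2408, -0.1204).

Q = [[0.2182, -0.1576, 0.9631], [0.4364, -0.8669, -0.2408], [0.8729, 0.4729, -0.1204]], R = [[4.5826, 1.3093, -1.7457], [0.0000, 1.8127, 3.4677], [0.0000, 0.0000, 0.9631]]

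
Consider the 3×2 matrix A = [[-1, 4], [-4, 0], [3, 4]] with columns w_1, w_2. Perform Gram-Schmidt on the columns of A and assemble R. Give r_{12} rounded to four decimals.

r_{12} = 1.5689

w_1 = (-1, -4, 3); ‖w_1‖ = 5.0990, so q_1 = (-0.1961, -0.7845, 0.5883).
r_{12} = q_1·w_2 = 1.5689.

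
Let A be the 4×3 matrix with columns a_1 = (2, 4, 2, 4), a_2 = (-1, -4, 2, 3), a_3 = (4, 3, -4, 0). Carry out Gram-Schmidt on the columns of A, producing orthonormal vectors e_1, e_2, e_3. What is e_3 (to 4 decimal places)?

e_1 = a_1/‖a_1‖ = (2, 4, 2, 4)/6.3246 = (0.3162, 0.6325, 0.3162, 0.6325).
r_{12} = e_1·a_2 = -0.3162.
u_2 = a_2 + 0.3162·e_1 = (-0.9000, -3.8000, 2.1000, 3.2000).
‖u_2‖ = 5.4681, so e_2 = (-0.1646, -0.6949, 0.3840, 0.5852).
r_{13} = e_1·a_3 = 1.8974; r_{23} = e_2·a_3 = -4.2794.
u_3 = a_3 − 1.8974·e_1 + 4.2794·e_2 = (2.6957, -1.1739, -2.9565, 1.3043).
‖u_3‖ = 4.3689, so e_3 = (0.6170, -0.2687, -0.6767, 0.2986).

e_3 = (0.6170, -0.2687, -0.6767, 0.2986)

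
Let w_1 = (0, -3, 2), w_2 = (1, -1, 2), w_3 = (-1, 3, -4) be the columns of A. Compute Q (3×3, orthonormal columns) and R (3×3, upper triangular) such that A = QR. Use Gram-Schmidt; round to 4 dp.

Q = [[0.0000, 0.6695, 0.7428], [-0.8321, 0.4120, -0.3714], [0.5547, 0.6180, -0.5571]], R = [[3.6056, 1.9415, -4.7150], [0.0000, 1.4936, -1.9056], [0.0000, 0.0000, 0.3714]]

w_1 = (0, -3, 2); ‖w_1‖ = 3.6056, so q_1 = (0.0000, -0.8321, 0.5547).
q_1·w_2 = 0.0000·1 + (-0.8321)·(-1) + 0.5547·2 = 1.9415.
u_2 = w_2 − 1.9415·q_1 = (1.0000, 0.6154, 0.9231).
‖u_2‖ = 1.4936, so q_2 = (0.6695, 0.4120, 0.6180).
q_1·w_3 = 0.0000·(-1) + (-0.8321)·3 + 0.5547·(-4) = -4.7150; q_2·w_3 = 0.6695·(-1) + 0.4120·3 + 0.6180·(-4) = -1.9056.
u_3 = w_3 + 4.7150·q_1 + 1.9056·q_2 = (0.2759, -0.1379, -0.2069).
‖u_3‖ = 0.3714, so q_3 = (0.7428, -0.3714, -0.5571).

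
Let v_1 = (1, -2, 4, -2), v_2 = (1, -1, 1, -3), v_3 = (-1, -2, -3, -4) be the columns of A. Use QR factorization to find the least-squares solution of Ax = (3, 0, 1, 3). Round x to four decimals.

q_1 = v_1/‖v_1‖ = (1, -2, 4, -2)/5.0000 = (0.2000, -0.4000, 0.8000, -0.4000).
r_{12} = q_1·v_2 = 2.6000.
u_2 = v_2 − 2.6000·q_1 = (0.4800, 0.0400, -1.0800, -1.9600).
‖u_2‖ = 2.2891, so q_2 = (0.2097, 0.0175, -0.4718, -0.8562).
r_{13} = q_1·v_3 = -0.2000; r_{23} = q_2·v_3 = 4.5957.
u_3 = v_3 + 0.2000·q_1 − 4.5957·q_2 = (-1.9237, -2.1603, -0.6718, -0.1450).
‖u_3‖ = 2.9732, so q_3 = (-0.6470, -0.7266, -0.2259, -0.0488).
Qᵀb = (0.2000, -2.4114, -2.3133).
Back-substitute: x_3 = -2.3133/2.9732 = -0.7781.
x_2 = (-2.4114 − 4.5957·(-0.7781))/2.2891 = 0.5086.
x_1 = (0.2000 − 2.6000·0.5086 + 0.2000·(-0.7781))/5.0000 = -0.2556.

x = (-0.2556, 0.5086, -0.7781)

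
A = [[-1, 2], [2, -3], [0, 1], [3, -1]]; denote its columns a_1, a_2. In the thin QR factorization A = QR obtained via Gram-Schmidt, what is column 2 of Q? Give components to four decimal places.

q_1 = a_1/‖a_1‖ = (-1, 2, 0, 3)/3.7417 = (-0.2673, 0.5345, 0.0000, 0.8018).
r_{12} = q_1·a_2 = -2.9399.
u_2 = a_2 + 2.9399·q_1 = (1.2143, -1.4286, 1.0000, 1.3571).
‖u_2‖ = 2.5213, so q_2 = (0.4816, -0.5666, 0.3966, 0.5383).

q_2 = (0.4816, -0.5666, 0.3966, 0.5383)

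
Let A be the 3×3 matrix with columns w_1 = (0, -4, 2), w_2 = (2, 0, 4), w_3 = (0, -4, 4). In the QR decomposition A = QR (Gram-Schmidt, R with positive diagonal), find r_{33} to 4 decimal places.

w_1 = (0, -4, 2); ‖w_1‖ = 4.4721, so q_1 = (0.0000, -0.8944, 0.4472).
q_1·w_2 = 0.0000·2 + (-0.8944)·0 + 0.4472·4 = 1.7889.
u_2 = w_2 − 1.7889·q_1 = (2.0000, 1.6000, 3.2000).
‖u_2‖ = 4.0988, so q_2 = (0.4880, 0.3904, 0.7807).
q_1·w_3 = 0.0000·0 + (-0.8944)·(-4) + 0.4472·4 = 5.3666; q_2·w_3 = 0.4880·0 + 0.3904·(-4) + 0.7807·4 = 1.5614.
u_3 = w_3 − 5.3666·q_1 − 1.5614·q_2 = (-0.7619, 0.1905, 0.3810).
r_{33} = ‖u_3‖ = 0.8729.

r_{33} = 0.8729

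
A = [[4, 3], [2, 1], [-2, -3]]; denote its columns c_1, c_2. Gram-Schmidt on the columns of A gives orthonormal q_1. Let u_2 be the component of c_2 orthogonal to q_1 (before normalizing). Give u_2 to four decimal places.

c_1 = (4, 2, -2); ‖c_1‖ = 4.8990, so q_1 = (0.8165, 0.4082, -0.4082).
q_1·c_2 = 0.8165·3 + 0.4082·1 + (-0.4082)·(-3) = 4.0825.
u_2 = c_2 − 4.0825·q_1 = (-0.3333, -0.6667, -1.3333).

u_2 = (-0.3333, -0.6667, -1.3333)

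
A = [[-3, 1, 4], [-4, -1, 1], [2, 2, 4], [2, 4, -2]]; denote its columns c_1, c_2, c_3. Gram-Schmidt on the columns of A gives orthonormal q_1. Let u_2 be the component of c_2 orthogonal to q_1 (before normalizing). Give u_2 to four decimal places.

c_1 = (-3, -4, 2, 2); ‖c_1‖ = 5.7446, so q_1 = (-0.5222, -0.6963, 0.3482, 0.3482).
q_1·c_2 = (-0.5222)·1 + (-0.6963)·(-1) + 0.3482·2 + 0.3482·4 = 2.2630.
u_2 = c_2 − 2.2630·q_1 = (2.1818, 0.5758, 1.2121, 3.2121).

u_2 = (2.1818, 0.5758, 1.2121, 3.2121)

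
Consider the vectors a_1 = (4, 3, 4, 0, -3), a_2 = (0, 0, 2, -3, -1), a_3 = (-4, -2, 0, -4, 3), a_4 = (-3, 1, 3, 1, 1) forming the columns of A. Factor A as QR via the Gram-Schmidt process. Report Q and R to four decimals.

a_1 = (4, 3, 4, 0, -3); ‖a_1‖ = 7.0711, so q_1 = (0.5657, 0.4243, 0.5657, 0.0000, -0.4243).
q_1·a_2 = 0.5657·0 + 0.4243·0 + 0.5657·2 + 0.0000·(-3) + (-0.4243)·(-1) = 1.5556.
u_2 = a_2 − 1.5556·q_1 = (-0.8800, -0.6600, 1.1200, -3.0000, -0.3400).
‖u_2‖ = 3.4029, so q_2 = (-0.2586, -0.1939, 0.3291, -0.8816, -0.0999).
q_1·a_3 = 0.5657·(-4) + 0.4243·(-2) + 0.5657·0 + 0.0000·(-4) + (-0.4243)·3 = -4.3841; q_2·a_3 = (-0.2586)·(-4) + (-0.1939)·(-2) + 0.3291·0 + (-0.8816)·(-4) + (-0.0999)·3 = 4.6489.
u_3 = a_3 + 4.3841·q_1 − 4.6489·q_2 = (-0.3178, 0.7617, 0.9499, 0.0984, 1.6045).
‖u_3‖ = 2.0415, so q_3 = (-0.1557, 0.3731, 0.4653, 0.0482, 0.7860).
q_1·a_4 = 0.5657·(-3) + 0.4243·1 + 0.5657·3 + 0.0000·1 + (-0.4243)·1 = 0.0000; q_2·a_4 = (-0.2586)·(-3) + (-0.1939)·1 + 0.3291·3 + (-0.8816)·1 + (-0.0999)·1 = 0.5877; q_3·a_4 = (-0.1557)·(-3) + 0.3731·1 + 0.4653·3 + 0.0482·1 + 0.7860·1 = 3.0702.
u_4 = a_4 − 0.0000·q_1 − 0.5877·q_2 − 3.0702·q_3 = (-2.3701, -0.0315, 1.3780, 1.3701, -1.3543).
‖u_4‖ = 3.3509, so q_4 = (-0.7073, -0.0094, 0.4112, 0.4089, -0.4042).

Q = [[0.5657, -0.2586, -0.1557, -0.7073], [0.4243, -0.1939, 0.3731, -0.0094], [0.5657, 0.3291, 0.4653, 0.4112], [0.0000, -0.8816, 0.0482, 0.4089], [-0.4243, -0.0999, 0.7860, -0.4042]], R = [[7.0711, 1.5556, -4.3841, 0.0000], [0.0000, 3.4029, 4.6489, 0.5877], [0.0000, 0.0000, 2.0415, 3.0702], [0.0000, 0.0000, 0.0000, 3.3509]]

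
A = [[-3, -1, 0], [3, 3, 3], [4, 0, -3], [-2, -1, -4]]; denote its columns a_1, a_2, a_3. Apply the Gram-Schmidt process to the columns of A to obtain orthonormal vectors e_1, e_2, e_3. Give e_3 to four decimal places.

e_1 = a_1/‖a_1‖ = (-3, 3, 4, -2)/6.1644 = (-0.4867, 0.4867, 0.6489, -0.3244).
r_{12} = e_1·a_2 = 2.2711.
u_2 = a_2 − 2.2711·e_1 = (0.1053, 1.8947, -1.4737, -0.2632).
‖u_2‖ = 2.4170, so e_2 = (0.0436, 0.7839, -0.6097, -0.1089).
r_{13} = e_1·a_3 = 0.8111; r_{23} = e_2·a_3 = 4.6163.
u_3 = a_3 − 0.8111·e_1 − 4.6163·e_2 = (0.1937, -1.0135, -0.7117, -3.2342).
‖u_3‖ = 3.4686, so e_3 = (0.0558, -0.2922, -0.2052, -0.9324).

e_3 = (0.0558, -0.2922, -0.2052, -0.9324)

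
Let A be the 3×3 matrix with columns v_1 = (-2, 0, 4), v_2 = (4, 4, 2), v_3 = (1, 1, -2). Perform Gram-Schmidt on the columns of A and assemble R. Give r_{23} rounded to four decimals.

r_{23} = 0.6667

v_1 = (-2, 0, 4); ‖v_1‖ = 4.4721, so e_1 = (-0.4472, 0.0000, 0.8944).
e_1·v_2 = (-0.4472)·4 + 0.0000·4 + 0.8944·2 = 0.0000.
u_2 = v_2 + 0.0000·e_1 = (4.0000, 4.0000, 2.0000).
‖u_2‖ = 6.0000, so e_2 = (0.6667, 0.6667, 0.3333).
r_{23} = e_2·v_3 = 0.6667.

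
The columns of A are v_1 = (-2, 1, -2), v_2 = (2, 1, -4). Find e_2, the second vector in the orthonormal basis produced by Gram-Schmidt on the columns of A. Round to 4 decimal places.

v_1 = (-2, 1, -2); ‖v_1‖ = 3.0000, so e_1 = (-0.6667, 0.3333, -0.6667).
e_1·v_2 = (-0.6667)·2 + 0.3333·1 + (-0.6667)·(-4) = 1.6667.
u_2 = v_2 − 1.6667·e_1 = (3.1111, 0.4444, -2.8889).
‖u_2‖ = 4.2687, so e_2 = (0.7288, 0.1041, -0.6768).

e_2 = (0.7288, 0.1041, -0.6768)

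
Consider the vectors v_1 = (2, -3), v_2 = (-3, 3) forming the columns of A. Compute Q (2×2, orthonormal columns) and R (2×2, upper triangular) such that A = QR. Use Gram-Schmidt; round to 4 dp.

v_1 = (2, -3); ‖v_1‖ = 3.6056, so e_1 = (0.5547, -0.8321).
e_1·v_2 = 0.5547·(-3) + (-0.8321)·3 = -4.1603.
u_2 = v_2 + 4.1603·e_1 = (-0.6923, -0.4615).
‖u_2‖ = 0.8321, so e_2 = (-0.8321, -0.5547).

Q = [[0.5547, -0.8321], [-0.8321, -0.5547]], R = [[3.6056, -4.1603], [0.0000, 0.8321]]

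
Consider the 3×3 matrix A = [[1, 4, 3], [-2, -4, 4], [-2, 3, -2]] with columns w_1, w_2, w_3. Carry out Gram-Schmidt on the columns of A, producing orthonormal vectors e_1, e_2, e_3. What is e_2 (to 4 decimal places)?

e_1 = w_1/‖w_1‖ = (1, -2, -2)/3.0000 = (0.3333, -0.6667, -0.6667).
r_{12} = e_1·w_2 = 2.0000.
u_2 = w_2 − 2.0000·e_1 = (3.3333, -2.6667, 4.3333).
‖u_2‖ = 6.0828, so e_2 = (0.5480, -0.4384, 0.7124).

e_2 = (0.5480, -0.4384, 0.7124)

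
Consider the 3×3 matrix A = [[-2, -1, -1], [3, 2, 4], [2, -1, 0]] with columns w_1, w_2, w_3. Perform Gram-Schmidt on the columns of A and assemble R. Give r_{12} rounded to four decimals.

r_{12} = 1.4552

w_1 = (-2, 3, 2); ‖w_1‖ = 4.1231, so e_1 = (-0.4851, 0.7276, 0.4851).
r_{12} = e_1·w_2 = 1.4552.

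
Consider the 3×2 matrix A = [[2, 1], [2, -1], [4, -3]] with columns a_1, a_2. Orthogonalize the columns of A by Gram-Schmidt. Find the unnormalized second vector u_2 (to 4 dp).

q_1 = a_1/‖a_1‖ = (2, 2, 4)/4.8990 = (0.4082, 0.4082, 0.8165).
r_{12} = q_1·a_2 = -2.4495.
u_2 = a_2 + 2.4495·q_1 = (2.0000, 0.0000, -1.0000).

u_2 = (2.0000, 0.0000, -1.0000)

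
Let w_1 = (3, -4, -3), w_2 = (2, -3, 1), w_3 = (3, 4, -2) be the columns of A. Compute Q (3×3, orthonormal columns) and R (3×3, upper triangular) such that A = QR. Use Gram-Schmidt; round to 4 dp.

Q = [[0.5145, 0.2490, 0.8206], [-0.6860, -0.4546, 0.5681], [-0.5145, 0.8552, 0.0631]], R = [[5.8310, 2.5725, -0.1715], [0.0000, 2.7170, -2.7820], [0.0000, 0.0000, 4.6077]]

w_1 = (3, -4, -3); ‖w_1‖ = 5.8310, so e_1 = (0.5145, -0.6860, -0.5145).
e_1·w_2 = 0.5145·2 + (-0.6860)·(-3) + (-0.5145)·1 = 2.5725.
u_2 = w_2 − 2.5725·e_1 = (0.6765, -1.2353, 2.3235).
‖u_2‖ = 2.7170, so e_2 = (0.2490, -0.4546, 0.8552).
e_1·w_3 = 0.5145·3 + (-0.6860)·4 + (-0.5145)·(-2) = -0.1715; e_2·w_3 = 0.2490·3 + (-0.4546)·4 + 0.8552·(-2) = -2.7820.
u_3 = w_3 + 0.1715·e_1 + 2.7820·e_2 = (3.7809, 2.6175, 0.2908).
‖u_3‖ = 4.6077, so e_3 = (0.8206, 0.5681, 0.0631).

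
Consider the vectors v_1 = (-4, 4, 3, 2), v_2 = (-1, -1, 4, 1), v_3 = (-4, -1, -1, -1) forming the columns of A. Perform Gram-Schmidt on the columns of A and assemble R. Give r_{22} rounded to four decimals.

r_{22} = 3.8268

v_1 = (-4, 4, 3, 2); ‖v_1‖ = 6.7082, so q_1 = (-0.5963, 0.5963, 0.4472, 0.2981).
q_1·v_2 = (-0.5963)·(-1) + 0.5963·(-1) + 0.4472·4 + 0.2981·1 = 2.0870.
u_2 = v_2 − 2.0870·q_1 = (0.2444, -2.2444, 3.0667, 0.3778).
r_{22} = ‖u_2‖ = 3.8268.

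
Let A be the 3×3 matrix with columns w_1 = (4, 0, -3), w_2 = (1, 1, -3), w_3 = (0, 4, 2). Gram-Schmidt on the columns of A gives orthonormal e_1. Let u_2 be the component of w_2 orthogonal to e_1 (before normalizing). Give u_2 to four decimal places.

u_2 = (-1.0800, 1.0000, -1.4400)

w_1 = (4, 0, -3); ‖w_1‖ = 5.0000, so e_1 = (0.8000, 0.0000, -0.6000).
e_1·w_2 = 0.8000·1 + 0.0000·1 + (-0.6000)·(-3) = 2.6000.
u_2 = w_2 − 2.6000·e_1 = (-1.0800, 1.0000, -1.4400).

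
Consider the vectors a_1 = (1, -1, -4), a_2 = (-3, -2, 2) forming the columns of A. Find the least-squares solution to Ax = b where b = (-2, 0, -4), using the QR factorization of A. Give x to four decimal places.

q_1 = a_1/‖a_1‖ = (1, -1, -4)/4.2426 = (0.2357, -0.2357, -0.9428).
r_{12} = q_1·a_2 = -2.1213.
u_2 = a_2 + 2.1213·q_1 = (-2.5000, -2.5000, 0.0000).
‖u_2‖ = 3.5355, so q_2 = (-0.7071, -0.7071, 0.0000).
Qᵀb = (3.2998, 1.4142).
Back-substitute: x_2 = 1.4142/3.5355 = 0.4000.
x_1 = (3.2998 + 2.1213·0.4000)/4.2426 = 0.9778.

x = (0.9778, 0.4000)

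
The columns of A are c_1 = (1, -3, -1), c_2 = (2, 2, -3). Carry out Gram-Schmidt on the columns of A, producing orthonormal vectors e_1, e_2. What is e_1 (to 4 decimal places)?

c_1 = (1, -3, -1); ‖c_1‖ = 3.3166, so e_1 = (0.3015, -0.9045, -0.3015).

e_1 = (0.3015, -0.9045, -0.3015)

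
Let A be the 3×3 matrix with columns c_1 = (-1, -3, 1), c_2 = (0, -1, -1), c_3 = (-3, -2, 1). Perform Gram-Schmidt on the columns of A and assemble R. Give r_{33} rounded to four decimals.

c_1 = (-1, -3, 1); ‖c_1‖ = 3.3166, so e_1 = (-0.3015, -0.9045, 0.3015).
e_1·c_2 = (-0.3015)·0 + (-0.9045)·(-1) + 0.3015·(-1) = 0.6030.
u_2 = c_2 − 0.6030·e_1 = (0.1818, -0.4545, -1.1818).
‖u_2‖ = 1.2792, so e_2 = (0.1421, -0.3553, -0.9239).
e_1·c_3 = (-0.3015)·(-3) + (-0.9045)·(-2) + 0.3015·1 = 3.0151; e_2·c_3 = 0.1421·(-3) + (-0.3553)·(-2) + (-0.9239)·1 = -0.6396.
u_3 = c_3 − 3.0151·e_1 + 0.6396·e_2 = (-2.0000, 0.5000, -0.5000).
r_{33} = ‖u_3‖ = 2.1213.

r_{33} = 2.1213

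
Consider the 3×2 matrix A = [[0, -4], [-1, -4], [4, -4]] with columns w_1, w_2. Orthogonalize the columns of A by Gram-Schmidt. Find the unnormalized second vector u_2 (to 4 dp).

w_1 = (0, -1, 4); ‖w_1‖ = 4.1231, so q_1 = (0.0000, -0.2425, 0.9701).
q_1·w_2 = 0.0000·(-4) + (-0.2425)·(-4) + 0.9701·(-4) = -2.9104.
u_2 = w_2 + 2.9104·q_1 = (-4.0000, -4.7059, -1.1765).

u_2 = (-4.0000, -4.7059, -1.1765)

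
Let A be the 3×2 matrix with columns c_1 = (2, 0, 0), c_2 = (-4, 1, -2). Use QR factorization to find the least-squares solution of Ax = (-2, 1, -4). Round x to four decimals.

x = (2.6000, 1.8000)

c_1 = (2, 0, 0); ‖c_1‖ = 2.0000, so q_1 = (1.0000, 0.0000, 0.0000).
q_1·c_2 = 1.0000·(-4) + 0.0000·1 + 0.0000·(-2) = -4.0000.
u_2 = c_2 + 4.0000·q_1 = (0.0000, 1.0000, -2.0000).
‖u_2‖ = 2.2361, so q_2 = (0.0000, 0.4472, -0.8944).
Qᵀb = (-2.0000, 4.0249).
Back-substitute: x_2 = 4.0249/2.2361 = 1.8000.
x_1 = (-2.0000 + 4.0000·1.8000)/2.0000 = 2.6000.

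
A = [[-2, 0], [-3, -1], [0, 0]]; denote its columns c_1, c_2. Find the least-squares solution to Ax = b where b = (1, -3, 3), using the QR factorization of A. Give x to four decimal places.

e_1 = c_1/‖c_1‖ = (-2, -3, 0)/3.6056 = (-0.5547, -0.8321, 0.0000).
r_{12} = e_1·c_2 = 0.8321.
u_2 = c_2 − 0.8321·e_1 = (0.4615, -0.3077, 0.0000).
‖u_2‖ = 0.5547, so e_2 = (0.8321, -0.5547, 0.0000).
Qᵀb = (1.9415, 2.4962).
Back-substitute: x_2 = 2.4962/0.5547 = 4.5000.
x_1 = (1.9415 − 0.8321·4.5000)/3.6056 = -0.5000.

x = (-0.5000, 4.5000)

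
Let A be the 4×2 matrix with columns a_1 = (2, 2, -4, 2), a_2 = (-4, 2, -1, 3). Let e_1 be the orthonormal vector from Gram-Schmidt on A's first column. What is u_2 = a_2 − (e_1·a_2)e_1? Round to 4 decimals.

u_2 = (-4.4286, 1.5714, -0.1429, 2.5714)

a_1 = (2, 2, -4, 2); ‖a_1‖ = 5.2915, so e_1 = (0.3780, 0.3780, -0.7559, 0.3780).
e_1·a_2 = 0.3780·(-4) + 0.3780·2 + (-0.7559)·(-1) + 0.3780·3 = 1.1339.
u_2 = a_2 − 1.1339·e_1 = (-4.4286, 1.5714, -0.1429, 2.5714).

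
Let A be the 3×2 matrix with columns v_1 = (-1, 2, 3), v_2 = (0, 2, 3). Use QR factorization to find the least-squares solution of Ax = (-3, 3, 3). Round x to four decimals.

x = (3.0000, -1.8462)

e_1 = v_1/‖v_1‖ = (-1, 2, 3)/3.7417 = (-0.2673, 0.5345, 0.8018).
r_{12} = e_1·v_2 = 3.4744.
u_2 = v_2 − 3.4744·e_1 = (0.9286, 0.1429, 0.2143).
‖u_2‖ = 0.9636, so e_2 = (0.9636, 0.1482, 0.2224).
Qᵀb = (4.8107, -1.7790).
Back-substitute: x_2 = -1.7790/0.9636 = -1.8462.
x_1 = (4.8107 − 3.4744·(-1.8462))/3.7417 = 3.0000.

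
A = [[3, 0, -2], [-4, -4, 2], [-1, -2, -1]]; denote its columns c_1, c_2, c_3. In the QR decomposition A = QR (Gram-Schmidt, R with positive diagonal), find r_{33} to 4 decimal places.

r_{33} = 1.1429

e_1 = c_1/‖c_1‖ = (3, -4, -1)/5.0990 = (0.5883, -0.7845, -0.1961).
r_{12} = e_1·c_2 = 3.5301.
u_2 = c_2 − 3.5301·e_1 = (-2.0769, -1.2308, -1.3077).
‖u_2‖ = 2.7456, so e_2 = (-0.7564, -0.4483, -0.4763).
r_{13} = e_1·c_3 = -2.5495; r_{23} = e_2·c_3 = 1.0926.
u_3 = c_3 + 2.5495·e_1 − 1.0926·e_2 = (0.3265, 0.4898, -0.9796).
r_{33} = ‖u_3‖ = 1.1429.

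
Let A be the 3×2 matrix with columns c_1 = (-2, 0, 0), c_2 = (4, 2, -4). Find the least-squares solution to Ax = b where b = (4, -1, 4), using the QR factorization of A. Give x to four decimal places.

x = (-3.8000, -0.9000)

c_1 = (-2, 0, 0); ‖c_1‖ = 2.0000, so e_1 = (-1.0000, 0.0000, 0.0000).
e_1·c_2 = (-1.0000)·4 + 0.0000·2 + 0.0000·(-4) = -4.0000.
u_2 = c_2 + 4.0000·e_1 = (0.0000, 2.0000, -4.0000).
‖u_2‖ = 4.4721, so e_2 = (0.0000, 0.4472, -0.8944).
Qᵀb = (-4.0000, -4.0249).
Back-substitute: x_2 = -4.0249/4.4721 = -0.9000.
x_1 = (-4.0000 + 4.0000·(-0.9000))/2.0000 = -3.8000.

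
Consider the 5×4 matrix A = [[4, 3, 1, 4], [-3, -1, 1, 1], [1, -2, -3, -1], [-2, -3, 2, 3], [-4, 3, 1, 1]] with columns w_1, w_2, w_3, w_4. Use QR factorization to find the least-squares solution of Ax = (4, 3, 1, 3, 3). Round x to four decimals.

x = (-0.5817, 0.1588, -1.2192, 1.7264)

w_1 = (4, -3, 1, -2, -4); ‖w_1‖ = 6.7823, so q_1 = (0.5898, -0.4423, 0.1474, -0.2949, -0.5898).
q_1·w_2 = 0.5898·3 + (-0.4423)·(-1) + 0.1474·(-2) + (-0.2949)·(-3) + (-0.5898)·3 = 1.0321.
u_2 = w_2 − 1.0321·q_1 = (2.3913, -0.5435, -2.1522, -2.6957, 3.6087).
‖u_2‖ = 5.5619, so q_2 = (0.4299, -0.0977, -0.3869, -0.4847, 0.6488).
q_1·w_3 = 0.5898·1 + (-0.4423)·1 + 0.1474·(-3) + (-0.2949)·2 + (-0.5898)·1 = -1.4744; q_2·w_3 = 0.4299·1 + (-0.0977)·1 + (-0.3869)·(-3) + (-0.4847)·2 + 0.6488·1 = 1.1726.
u_3 = w_3 + 1.4744·q_1 − 1.1726·q_2 = (1.3654, 0.4624, -2.3289, 2.1335, -0.6304).
‖u_3‖ = 3.5286, so q_3 = (0.3870, 0.1310, -0.6600, 0.6046, -0.1786).
q_1·w_4 = 0.5898·4 + (-0.4423)·1 + 0.1474·(-1) + (-0.2949)·3 + (-0.5898)·1 = 0.2949; q_2·w_4 = 0.4299·4 + (-0.0977)·1 + (-0.3869)·(-1) + (-0.4847)·3 + 0.6488·1 = 1.2038; q_3·w_4 = 0.3870·4 + 0.1310·1 + (-0.6600)·(-1) + 0.6046·3 + (-0.1786)·1 = 3.9741.
u_4 = w_4 − 0.2949·q_1 − 1.2038·q_2 − 3.9741·q_3 = (1.7707, 0.7273, 2.0453, 1.2675, 1.1028).
‖u_4‖ = 3.2665, so q_4 = (0.5421, 0.2226, 0.6261, 0.3880, 0.3376).
Qᵀb = (-1.4744, 1.5322, 2.5589, 5.6393).
Back-substitute: x_4 = 5.6393/3.2665 = 1.7264.
x_3 = (2.5589 − 3.9741·1.7264)/3.5286 = -1.2192.
x_2 = (1.5322 − 1.1726·(-1.2192) − 1.2038·1.7264)/5.5619 = 0.1588.
x_1 = (-1.4744 − 1.0321·0.1588 + 1.4744·(-1.2192) − 0.2949·1.7264)/6.7823 = -0.5817.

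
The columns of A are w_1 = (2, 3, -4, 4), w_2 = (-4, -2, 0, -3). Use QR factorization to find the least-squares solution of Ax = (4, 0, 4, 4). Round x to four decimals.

x = (-0.7886, -1.6725)

q_1 = w_1/‖w_1‖ = (2, 3, -4, 4)/6.7082 = (0.2981, 0.4472, -0.5963, 0.5963).
r_{12} = q_1·w_2 = -3.8759.
u_2 = w_2 + 3.8759·q_1 = (-2.8444, -0.2667, -2.3111, -0.6889).
‖u_2‖ = 3.7387, so q_2 = (-0.7608, -0.0713, -0.6182, -0.1843).
Qᵀb = (1.1926, -6.2529).
Back-substitute: x_2 = -6.2529/3.7387 = -1.6725.
x_1 = (1.1926 + 3.8759·(-1.6725))/6.7082 = -0.7886.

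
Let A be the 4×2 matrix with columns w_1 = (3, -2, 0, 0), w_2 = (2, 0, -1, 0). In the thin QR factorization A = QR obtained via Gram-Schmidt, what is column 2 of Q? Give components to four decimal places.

e_1 = w_1/‖w_1‖ = (3, -2, 0, 0)/3.6056 = (0.8321, -0.5547, 0.0000, 0.0000).
r_{12} = e_1·w_2 = 1.6641.
u_2 = w_2 − 1.6641·e_1 = (0.6154, 0.9231, -1.0000, 0.0000).
‖u_2‖ = 1.4936, so e_2 = (0.4120, 0.6180, -0.6695, 0.0000).

e_2 = (0.4120, 0.6180, -0.6695, 0.0000)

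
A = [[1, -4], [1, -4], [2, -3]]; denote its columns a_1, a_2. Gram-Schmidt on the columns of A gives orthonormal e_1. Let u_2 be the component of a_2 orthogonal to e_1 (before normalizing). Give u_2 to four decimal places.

a_1 = (1, 1, 2); ‖a_1‖ = 2.4495, so e_1 = (0.4082, 0.4082, 0.8165).
e_1·a_2 = 0.4082·(-4) + 0.4082·(-4) + 0.8165·(-3) = -5.7155.
u_2 = a_2 + 5.7155·e_1 = (-1.6667, -1.6667, 1.6667).

u_2 = (-1.6667, -1.6667, 1.6667)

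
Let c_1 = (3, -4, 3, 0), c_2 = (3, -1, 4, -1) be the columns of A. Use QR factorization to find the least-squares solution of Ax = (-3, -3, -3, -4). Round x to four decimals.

c_1 = (3, -4, 3, 0); ‖c_1‖ = 5.8310, so q_1 = (0.5145, -0.6860, 0.5145, 0.0000).
q_1·c_2 = 0.5145·3 + (-0.6860)·(-1) + 0.5145·4 + 0.0000·(-1) = 4.2875.
u_2 = c_2 − 4.2875·q_1 = (0.7941, 1.9412, 1.7941, -1.0000).
‖u_2‖ = 2.9356, so q_2 = (0.2705, 0.6613, 0.6112, -0.3406).
Qᵀb = (-1.0290, -3.2662).
Back-substitute: x_2 = -3.2662/2.9356 = -1.1126.
x_1 = (-1.0290 − 4.2875·(-1.1126))/5.8310 = 0.6416.

x = (0.6416, -1.1126)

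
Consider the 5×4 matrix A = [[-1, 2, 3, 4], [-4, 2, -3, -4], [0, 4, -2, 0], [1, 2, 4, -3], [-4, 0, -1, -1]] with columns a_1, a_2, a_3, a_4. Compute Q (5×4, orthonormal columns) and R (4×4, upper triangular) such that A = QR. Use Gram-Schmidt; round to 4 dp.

Q = [[-0.1715, 0.3453, 0.5908, 0.6466], [-0.6860, 0.2072, -0.2126, -0.3514], [0.0000, 0.7827, -0.4779, 0.1786], [0.1715, 0.4374, 0.5776, -0.6525], [-0.6860, -0.1842, 0.2093, 0.0266]], R = [[5.8310, -1.3720, 2.9155, 2.2295], [0.0000, 5.1105, 0.7827, -0.5755], [0.0000, 0.0000, 5.4669, 1.2714], [0.0000, 0.0000, 0.0000, 5.9230]]

a_1 = (-1, -4, 0, 1, -4); ‖a_1‖ = 5.8310, so e_1 = (-0.1715, -0.6860, 0.0000, 0.1715, -0.6860).
e_1·a_2 = (-0.1715)·2 + (-0.6860)·2 + 0.0000·4 + 0.1715·2 + (-0.6860)·0 = -1.3720.
u_2 = a_2 + 1.3720·e_1 = (1.7647, 1.0588, 4.0000, 2.2353, -0.9412).
‖u_2‖ = 5.1105, so e_2 = (0.3453, 0.2072, 0.7827, 0.4374, -0.1842).
e_1·a_3 = (-0.1715)·3 + (-0.6860)·(-3) + 0.0000·(-2) + 0.1715·4 + (-0.6860)·(-1) = 2.9155; e_2·a_3 = 0.3453·3 + 0.2072·(-3) + 0.7827·(-2) + 0.4374·4 + (-0.1842)·(-1) = 0.7827.
u_3 = a_3 − 2.9155·e_1 − 0.7827·e_2 = (3.2297, -1.1622, -2.6126, 3.1577, 1.1441).
‖u_3‖ = 5.4669, so e_3 = (0.5908, -0.2126, -0.4779, 0.5776, 0.2093).
e_1·a_4 = (-0.1715)·4 + (-0.6860)·(-4) + 0.0000·0 + 0.1715·(-3) + (-0.6860)·(-1) = 2.2295; e_2·a_4 = 0.3453·4 + 0.2072·(-4) + 0.7827·0 + 0.4374·(-3) + (-0.1842)·(-1) = -0.5755; e_3·a_4 = 0.5908·4 + (-0.2126)·(-4) + (-0.4779)·0 + 0.5776·(-3) + 0.2093·(-1) = 1.2714.
u_4 = a_4 − 2.2295·e_1 + 0.5755·e_2 − 1.2714·e_3 = (3.8300, -2.0811, 1.0580, -3.8650, 0.1573).
‖u_4‖ = 5.9230, so e_4 = (0.6466, -0.3514, 0.1786, -0.6525, 0.0266).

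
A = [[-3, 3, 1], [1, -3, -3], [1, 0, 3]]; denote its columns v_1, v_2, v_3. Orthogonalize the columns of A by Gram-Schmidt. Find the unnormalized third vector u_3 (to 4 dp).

u_3 = (0.6667, 0.6667, 1.3333)

v_1 = (-3, 1, 1); ‖v_1‖ = 3.3166, so e_1 = (-0.9045, 0.3015, 0.3015).
e_1·v_2 = (-0.9045)·3 + 0.3015·(-3) + 0.3015·0 = -3.6181.
u_2 = v_2 + 3.6181·e_1 = (-0.2727, -1.9091, 1.0909).
‖u_2‖ = 2.2156, so e_2 = (-0.1231, -0.8616, 0.4924).
e_1·v_3 = (-0.9045)·1 + 0.3015·(-3) + 0.3015·3 = -0.9045; e_2·v_3 = (-0.1231)·1 + (-0.8616)·(-3) + 0.4924·3 = 3.9389.
u_3 = v_3 + 0.9045·e_1 − 3.9389·e_2 = (0.6667, 0.6667, 1.3333).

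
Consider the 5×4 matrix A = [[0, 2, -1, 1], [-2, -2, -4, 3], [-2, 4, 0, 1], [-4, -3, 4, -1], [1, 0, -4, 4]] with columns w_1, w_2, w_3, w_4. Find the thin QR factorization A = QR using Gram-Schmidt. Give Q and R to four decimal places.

Q = [[0.0000, 0.3625, -0.1307, 0.0903], [-0.4000, -0.2465, -0.7703, -0.4300], [-0.4000, 0.8410, -0.0961, 0.0378], [-0.8000, -0.3117, 0.2983, 0.3973], [0.2000, -0.0580, -0.5397, 0.8048]], R = [[5.0000, 1.6000, -2.4000, 0.0000], [0.0000, 5.5172, -0.3915, 0.5437], [0.0000, 0.0000, 6.5640, -4.9950], [0.0000, 0.0000, 0.0000, 1.6597]]

q_1 = w_1/‖w_1‖ = (0, -2, -2, -4, 1)/5.0000 = (0.0000, -0.4000, -0.4000, -0.8000, 0.2000).
r_{12} = q_1·w_2 = 1.6000.
u_2 = w_2 − 1.6000·q_1 = (2.0000, -1.3600, 4.6400, -1.7200, -0.3200).
‖u_2‖ = 5.5172, so q_2 = (0.3625, -0.2465, 0.8410, -0.3117, -0.0580).
r_{13} = q_1·w_3 = -2.4000; r_{23} = q_2·w_3 = -0.3915.
u_3 = w_3 + 2.4000·q_1 + 0.3915·q_2 = (-0.8581, -5.0565, -0.6307, 1.9580, -3.5427).
‖u_3‖ = 6.5640, so q_3 = (-0.1307, -0.7703, -0.0961, 0.2983, -0.5397).
r_{14} = q_1·w_4 = 0.0000; r_{24} = q_2·w_4 = 0.5437; r_{34} = q_3·w_4 = -4.9950.
u_4 = w_4 + 0.0000·q_1 − 0.5437·q_2 + 4.9950·q_3 = (0.1499, -0.7137, 0.0627, 0.6594, 1.3357).
‖u_4‖ = 1.6597, so q_4 = (0.0903, -0.4300, 0.0378, 0.3973, 0.8048).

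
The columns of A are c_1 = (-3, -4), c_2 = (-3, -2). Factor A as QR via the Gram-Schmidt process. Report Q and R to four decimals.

Q = [[-0.6000, -0.8000], [-0.8000, 0.6000]], R = [[5.0000, 3.4000], [0.0000, 1.2000]]

c_1 = (-3, -4); ‖c_1‖ = 5.0000, so e_1 = (-0.6000, -0.8000).
e_1·c_2 = (-0.6000)·(-3) + (-0.8000)·(-2) = 3.4000.
u_2 = c_2 − 3.4000·e_1 = (-0.9600, 0.7200).
‖u_2‖ = 1.2000, so e_2 = (-0.8000, 0.6000).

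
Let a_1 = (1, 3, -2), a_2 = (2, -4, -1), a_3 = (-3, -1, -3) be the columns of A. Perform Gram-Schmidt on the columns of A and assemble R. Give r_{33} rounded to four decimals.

q_1 = a_1/‖a_1‖ = (1, 3, -2)/3.7417 = (0.2673, 0.8018, -0.5345).
r_{12} = q_1·a_2 = -2.1381.
u_2 = a_2 + 2.1381·q_1 = (2.5714, -2.2857, -2.1429).
‖u_2‖ = 4.0532, so q_2 = (0.6344, -0.5639, -0.5287).
r_{13} = q_1·a_3 = 0.0000; r_{23} = q_2·a_3 = 0.2467.
u_3 = a_3 + 0.0000·q_1 − 0.2467·q_2 = (-3.1565, -0.8609, -2.8696).
r_{33} = ‖u_3‖ = 4.3519.

r_{33} = 4.3519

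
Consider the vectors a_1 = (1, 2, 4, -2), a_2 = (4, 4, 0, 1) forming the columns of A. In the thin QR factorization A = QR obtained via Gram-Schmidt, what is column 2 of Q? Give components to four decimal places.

e_2 = (0.6685, 0.5942, -0.2971, 0.3343)

e_1 = a_1/‖a_1‖ = (1, 2, 4, -2)/5.0000 = (0.2000, 0.4000, 0.8000, -0.4000).
r_{12} = e_1·a_2 = 2.0000.
u_2 = a_2 − 2.0000·e_1 = (3.6000, 3.2000, -1.6000, 1.8000).
‖u_2‖ = 5.3852, so e_2 = (0.6685, 0.5942, -0.2971, 0.3343).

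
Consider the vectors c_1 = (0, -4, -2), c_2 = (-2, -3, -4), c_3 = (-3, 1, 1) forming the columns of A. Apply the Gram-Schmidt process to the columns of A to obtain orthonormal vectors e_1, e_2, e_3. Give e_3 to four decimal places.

c_1 = (0, -4, -2); ‖c_1‖ = 4.4721, so e_1 = (0.0000, -0.8944, -0.4472).
e_1·c_2 = 0.0000·(-2) + (-0.8944)·(-3) + (-0.4472)·(-4) = 4.4721.
u_2 = c_2 − 4.4721·e_1 = (-2.0000, 1.0000, -2.0000).
‖u_2‖ = 3.0000, so e_2 = (-0.6667, 0.3333, -0.6667).
e_1·c_3 = 0.0000·(-3) + (-0.8944)·1 + (-0.4472)·1 = -1.3416; e_2·c_3 = (-0.6667)·(-3) + 0.3333·1 + (-0.6667)·1 = 1.6667.
u_3 = c_3 + 1.3416·e_1 − 1.6667·e_2 = (-1.8889, -0.7556, 1.5111).
‖u_3‖ = 2.5342, so e_3 = (-0.7454, -0.2981, 0.5963).

e_3 = (-0.7454, -0.2981, 0.5963)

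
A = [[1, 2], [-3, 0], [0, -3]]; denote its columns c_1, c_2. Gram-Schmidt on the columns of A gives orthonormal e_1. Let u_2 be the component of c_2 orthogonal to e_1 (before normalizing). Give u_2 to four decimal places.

c_1 = (1, -3, 0); ‖c_1‖ = 3.1623, so e_1 = (0.3162, -0.9487, 0.0000).
e_1·c_2 = 0.3162·2 + (-0.9487)·0 + 0.0000·(-3) = 0.6325.
u_2 = c_2 − 0.6325·e_1 = (1.8000, 0.6000, -3.0000).

u_2 = (1.8000, 0.6000, -3.0000)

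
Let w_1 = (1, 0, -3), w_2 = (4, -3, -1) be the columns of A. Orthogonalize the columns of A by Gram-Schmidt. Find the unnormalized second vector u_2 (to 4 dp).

e_1 = w_1/‖w_1‖ = (1, 0, -3)/3.1623 = (0.3162, 0.0000, -0.9487).
r_{12} = e_1·w_2 = 2.2136.
u_2 = w_2 − 2.2136·e_1 = (3.3000, -3.0000, 1.1000).

u_2 = (3.3000, -3.0000, 1.1000)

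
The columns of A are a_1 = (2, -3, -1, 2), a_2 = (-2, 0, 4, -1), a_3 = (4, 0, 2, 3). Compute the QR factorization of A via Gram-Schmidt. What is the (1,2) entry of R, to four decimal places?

q_1 = a_1/‖a_1‖ = (2, -3, -1, 2)/4.2426 = (0.4714, -0.7071, -0.2357, 0.4714).
r_{12} = q_1·a_2 = -2.3570.

r_{12} = -2.3570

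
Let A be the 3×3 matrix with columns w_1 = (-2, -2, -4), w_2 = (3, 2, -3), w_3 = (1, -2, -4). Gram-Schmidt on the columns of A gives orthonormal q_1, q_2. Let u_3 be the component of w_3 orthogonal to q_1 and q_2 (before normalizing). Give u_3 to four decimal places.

w_1 = (-2, -2, -4); ‖w_1‖ = 4.8990, so q_1 = (-0.4082, -0.4082, -0.8165).
q_1·w_2 = (-0.4082)·3 + (-0.4082)·2 + (-0.8165)·(-3) = 0.4082.
u_2 = w_2 − 0.4082·q_1 = (3.1667, 2.1667, -2.6667).
‖u_2‖ = 4.6726, so q_2 = (0.6777, 0.4637, -0.5707).
q_1·w_3 = (-0.4082)·1 + (-0.4082)·(-2) + (-0.8165)·(-4) = 3.6742; q_2·w_3 = 0.6777·1 + 0.4637·(-2) + (-0.5707)·(-4) = 2.0331.
u_3 = w_3 − 3.6742·q_1 − 2.0331·q_2 = (1.1221, -1.4427, 0.1603).

u_3 = (1.1221, -1.4427, 0.1603)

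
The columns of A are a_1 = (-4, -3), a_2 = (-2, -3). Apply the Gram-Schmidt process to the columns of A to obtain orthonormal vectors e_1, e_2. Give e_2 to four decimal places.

a_1 = (-4, -3); ‖a_1‖ = 5.0000, so e_1 = (-0.8000, -0.6000).
e_1·a_2 = (-0.8000)·(-2) + (-0.6000)·(-3) = 3.4000.
u_2 = a_2 − 3.4000·e_1 = (0.7200, -0.9600).
‖u_2‖ = 1.2000, so e_2 = (0.6000, -0.8000).

e_2 = (0.6000, -0.8000)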